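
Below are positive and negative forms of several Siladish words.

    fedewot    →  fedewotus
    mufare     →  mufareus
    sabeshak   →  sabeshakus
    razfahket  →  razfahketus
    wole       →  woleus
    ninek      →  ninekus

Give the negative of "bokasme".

bokasmeus

Every pair shown (fedewot → fedewotus, mufare → mufareus, sabeshak → sabeshakus, …) follows the same rule: add -us.
So bokasme → bokasmeus.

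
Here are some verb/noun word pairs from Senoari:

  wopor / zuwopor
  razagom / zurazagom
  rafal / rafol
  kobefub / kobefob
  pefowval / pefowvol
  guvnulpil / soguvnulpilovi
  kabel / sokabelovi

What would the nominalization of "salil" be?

sosalilovi

rafal and guvnulpil both end in -l yet inflect differently (rafol, soguvnulpilovi), so the final letter is not what conditions the rule; the last vowel is.
"salil" has last vowel 'i'. The one such stem in the data (guvnulpil → soguvnulpilovi) adds so- … -ovi around the stem, so the same rule applies.
So salil → sosalilovi.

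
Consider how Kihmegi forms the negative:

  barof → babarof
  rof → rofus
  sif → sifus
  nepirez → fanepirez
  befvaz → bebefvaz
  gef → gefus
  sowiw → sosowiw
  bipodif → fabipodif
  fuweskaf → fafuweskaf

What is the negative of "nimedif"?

"nimedif" has 3 vowels. The stems with 3 vowels (nepirez → fanepirez, fuweskaf → fafuweskaf, bipodif → fabipodif) add the prefix fa-.
The other patterns: stems with 1 vowel add -us; stems with 2 vowels repeat the first consonant+vowel as a prefix.
So nimedif → fanimedif.

fanimedif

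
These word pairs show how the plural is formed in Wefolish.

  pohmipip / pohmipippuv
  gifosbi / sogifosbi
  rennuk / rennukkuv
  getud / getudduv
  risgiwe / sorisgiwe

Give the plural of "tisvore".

sotisvore

"tisvore" ends in a vowel. The stems ending in a vowel (gifosbi → sogifosbi, risgiwe → sorisgiwe) add the prefix so-.
So tisvore → sotisvore.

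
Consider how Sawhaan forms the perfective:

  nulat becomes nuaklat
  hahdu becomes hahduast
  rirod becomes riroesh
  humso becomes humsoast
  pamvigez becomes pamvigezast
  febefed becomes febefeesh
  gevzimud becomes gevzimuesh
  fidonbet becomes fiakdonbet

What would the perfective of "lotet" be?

febefed and fidonbet both have last vowel 'e' yet inflect differently (febefeesh, fiakdonbet), so the last vowel is not what conditions the rule; the final letter is.
"lotet" ends in -t. The stems ending in -t (fidonbet → fiakdonbet, nulat → nuaklat) insert -ak- after the first vowel.
The other patterns: stems ending in -d drop the final letter and add -esh; stems ending in -o, -u or -z add -ast.
So lotet → loaktet.

loaktet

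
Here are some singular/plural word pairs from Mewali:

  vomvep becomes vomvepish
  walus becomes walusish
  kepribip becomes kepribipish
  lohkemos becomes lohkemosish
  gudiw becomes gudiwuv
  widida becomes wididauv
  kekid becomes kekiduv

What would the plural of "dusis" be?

dusisish

kepribip and gudiw both have last vowel 'i' yet inflect differently (kepribipish, gudiwuv), so the last vowel is not what conditions the rule; the final letter is.
"dusis" ends in -s. The stems ending in -s (walus → walusish, lohkemos → lohkemosish) add -ish.
The other pattern: stems ending in -a, -d or -w add -uv.
So dusis → dusisish.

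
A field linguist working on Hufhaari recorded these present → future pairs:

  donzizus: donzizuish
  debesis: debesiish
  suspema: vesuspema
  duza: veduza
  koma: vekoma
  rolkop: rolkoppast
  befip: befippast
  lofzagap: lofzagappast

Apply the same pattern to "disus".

disuish

debesis and befip both have last vowel 'i' yet inflect differently (debesiish, befippast), so the last vowel is not what conditions the rule; the final letter is.
"disus" ends in -s. The stems ending in -s (donzizus → donzizuish, debesis → debesiish) drop the final letter and add -ish.
The other patterns: stems ending in -a add the prefix ve-; stems ending in -p double the final consonant and add -ast.
So disus → disuish.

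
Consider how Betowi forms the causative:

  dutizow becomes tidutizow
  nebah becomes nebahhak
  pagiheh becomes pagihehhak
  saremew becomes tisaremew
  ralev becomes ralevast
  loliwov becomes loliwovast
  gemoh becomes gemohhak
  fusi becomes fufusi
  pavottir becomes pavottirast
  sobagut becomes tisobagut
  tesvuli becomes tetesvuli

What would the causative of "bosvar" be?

"bosvar" ends in -r. The one such stem in the data (pavottir → pavottirast) adds -ast, so the same rule applies.
The other patterns: stems ending in -h double the final consonant and add -ak; stems ending in -i repeat the first consonant+vowel as a prefix; stems ending in -t or -w add the prefix ti-.
So bosvar → bosvarast.

bosvarast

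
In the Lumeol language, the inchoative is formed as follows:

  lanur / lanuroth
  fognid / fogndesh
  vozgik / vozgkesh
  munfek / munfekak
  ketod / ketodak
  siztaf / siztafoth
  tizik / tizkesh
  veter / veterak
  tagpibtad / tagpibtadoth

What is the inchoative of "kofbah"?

kofbahoth

tagpibtad and fognid both end in -d yet inflect differently (tagpibtadoth, fogndesh), so the final letter is not what conditions the rule; the last vowel is.
"kofbah" has last vowel 'a'. The stems whose last vowel is 'a' (tagpibtad → tagpibtadoth, siztaf → siztafoth) add -oth.
The other patterns: stems whose last vowel is 'i' delete the last vowel and add -esh; stems whose last vowel is 'e' or 'o' add -ak.
So kofbah → kofbahoth.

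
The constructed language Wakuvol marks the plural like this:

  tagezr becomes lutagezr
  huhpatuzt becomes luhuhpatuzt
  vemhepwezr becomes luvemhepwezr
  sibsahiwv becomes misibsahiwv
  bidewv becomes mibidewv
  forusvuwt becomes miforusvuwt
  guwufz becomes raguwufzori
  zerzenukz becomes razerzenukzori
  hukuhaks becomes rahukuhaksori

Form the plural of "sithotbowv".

huhpatuzt and forusvuwt both end in -t yet inflect differently (luhuhpatuzt, miforusvuwt), so the final letter is not what conditions the rule; the second-to-last letter is.
"sithotbowv" has second-to-last letter 'w'. The stems whose second-to-last letter is 'w' (sibsahiwv → misibsahiwv, bidewv → mibidewv, forusvuwt → miforusvuwt) add the prefix mi-.
So sithotbowv → misithotbowv.

misithotbowv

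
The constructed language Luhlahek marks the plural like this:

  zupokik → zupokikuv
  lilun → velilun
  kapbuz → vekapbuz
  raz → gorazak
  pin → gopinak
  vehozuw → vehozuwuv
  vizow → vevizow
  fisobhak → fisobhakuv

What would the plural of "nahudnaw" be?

nahudnawuv

"nahudnaw" has 3 vowels. The stems with 3 vowels (zupokik → zupokikuv, vehozuw → vehozuwuv, fisobhak → fisobhakuv) add -uv.
So nahudnaw → nahudnawuv.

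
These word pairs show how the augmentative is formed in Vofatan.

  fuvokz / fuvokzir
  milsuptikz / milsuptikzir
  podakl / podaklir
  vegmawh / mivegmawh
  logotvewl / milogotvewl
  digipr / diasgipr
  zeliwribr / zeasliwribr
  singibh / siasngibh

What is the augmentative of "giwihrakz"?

giwihrakzir

podakl and logotvewl both end in -l yet inflect differently (podaklir, milogotvewl), so the final letter is not what conditions the rule; the second-to-last letter is.
"giwihrakz" has second-to-last letter 'k'. The stems whose second-to-last letter is 'k' (fuvokz → fuvokzir, milsuptikz → milsuptikzir, podakl → podaklir) add -ir.
So giwihrakz → giwihrakzir.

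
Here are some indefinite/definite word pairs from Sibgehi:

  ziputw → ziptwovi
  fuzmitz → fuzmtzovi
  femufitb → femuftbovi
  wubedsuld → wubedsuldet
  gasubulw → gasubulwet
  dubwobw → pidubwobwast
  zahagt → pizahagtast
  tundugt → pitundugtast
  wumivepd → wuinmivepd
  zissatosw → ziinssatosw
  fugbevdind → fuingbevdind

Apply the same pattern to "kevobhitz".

kevobhtzovi

ziputw and gasubulw both end in -w yet inflect differently (ziptwovi, gasubulwet), so the final letter is not what conditions the rule; the second-to-last letter is.
"kevobhitz" has second-to-last letter 't'. The stems whose second-to-last letter is 't' (ziputw → ziptwovi, fuzmitz → fuzmtzovi, femufitb → femuftbovi) delete the last vowel and add -ovi.
So kevobhitz → kevobhtzovi.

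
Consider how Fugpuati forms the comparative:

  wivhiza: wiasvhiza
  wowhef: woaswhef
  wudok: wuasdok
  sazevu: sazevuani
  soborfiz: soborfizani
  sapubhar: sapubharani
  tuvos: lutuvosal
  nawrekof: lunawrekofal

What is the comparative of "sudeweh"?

wowhef and nawrekof both end in -f yet inflect differently (woaswhef, lunawrekofal), so the final letter is not what conditions the rule; the first letter is.
"sudeweh" begins with s-. The stems beginning with s- (sazevu → sazevuani, soborfiz → soborfizani, sapubhar → sapubharani) add -ani.
The other patterns: stems beginning with w- insert -as- after the first vowel; stems beginning with n- or t- add lu- … -al around the stem.
So sudeweh → sudewehani.

sudewehani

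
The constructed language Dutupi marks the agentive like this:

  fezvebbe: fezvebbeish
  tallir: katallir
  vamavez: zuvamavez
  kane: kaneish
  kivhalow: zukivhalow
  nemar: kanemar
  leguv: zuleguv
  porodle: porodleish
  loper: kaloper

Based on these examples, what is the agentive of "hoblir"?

loper and fezvebbe both have last vowel 'e' yet inflect differently (kaloper, fezvebbeish), so the last vowel is not what conditions the rule; the final letter is.
"hoblir" ends in -r. The stems ending in -r (tallir → katallir, nemar → kanemar, loper → kaloper) add the prefix ka-.
So hoblir → kahoblir.

kahoblir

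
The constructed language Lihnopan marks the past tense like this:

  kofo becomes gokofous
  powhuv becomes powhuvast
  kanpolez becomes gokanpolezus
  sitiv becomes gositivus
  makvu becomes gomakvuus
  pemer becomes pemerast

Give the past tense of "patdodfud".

"patdodfud" begins with p-. The stems beginning with p- (powhuv → powhuvast, pemer → pemerast) add -ast.
So patdodfud → patdodfudast.

patdodfudast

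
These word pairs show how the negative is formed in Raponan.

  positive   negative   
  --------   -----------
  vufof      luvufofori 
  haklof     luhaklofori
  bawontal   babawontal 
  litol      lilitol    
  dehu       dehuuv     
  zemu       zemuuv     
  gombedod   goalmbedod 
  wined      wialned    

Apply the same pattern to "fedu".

vufof and litol both have last vowel 'o' yet inflect differently (luvufofori, lilitol), so the last vowel is not what conditions the rule; the final letter is.
"fedu" ends in -u. The stems ending in -u (dehu → dehuuv, zemu → zemuuv) add -uv.
The other patterns: stems ending in -f add lu- … -ori around the stem; stems ending in -l repeat the first consonant+vowel as a prefix; stems ending in -d insert -al- after the first vowel.
So fedu → feduuv.

feduuv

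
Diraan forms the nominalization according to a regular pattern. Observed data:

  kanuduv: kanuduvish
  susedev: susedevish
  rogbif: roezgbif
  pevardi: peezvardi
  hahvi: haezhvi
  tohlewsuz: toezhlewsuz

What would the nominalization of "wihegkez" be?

kanuduv and tohlewsuz both have last vowel 'u' yet inflect differently (kanuduvish, toezhlewsuz), so the last vowel is not what conditions the rule; the final letter is.
"wihegkez" ends in -z. The one such stem in the data (tohlewsuz → toezhlewsuz) inserts -ez- after the first vowel (as do pevardi, rogbif), so the same rule applies.
The other pattern: stems ending in -v add -ish.
So wihegkez → wiezhegkez.

wiezhegkez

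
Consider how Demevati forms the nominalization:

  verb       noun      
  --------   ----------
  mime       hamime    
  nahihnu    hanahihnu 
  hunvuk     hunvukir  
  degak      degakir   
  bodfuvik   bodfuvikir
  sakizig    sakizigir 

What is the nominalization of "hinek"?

nahihnu and hunvuk both have last vowel 'u' yet inflect differently (hanahihnu, hunvukir), so the last vowel is not what conditions the rule; whether the stem ends in a vowel or a consonant is.
"hinek" ends in a consonant. The stems ending in a consonant (hunvuk → hunvukir, degak → degakir, bodfuvik → bodfuvikir) add -ir.
So hinek → hinekir.

hinekir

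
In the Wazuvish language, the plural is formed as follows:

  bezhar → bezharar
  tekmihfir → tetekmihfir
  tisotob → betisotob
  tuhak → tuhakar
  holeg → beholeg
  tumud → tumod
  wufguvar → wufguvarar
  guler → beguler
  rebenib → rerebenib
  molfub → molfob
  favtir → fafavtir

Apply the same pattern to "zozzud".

zozzod

wufguvar and tekmihfir both end in -r yet inflect differently (wufguvarar, tetekmihfir), so the final letter is not what conditions the rule; the last vowel is.
"zozzud" has last vowel 'u'. The stems whose last vowel is 'u' (tumud → tumod, molfub → molfob) change the last vowel to 'o'.
The other patterns: stems whose last vowel is 'a' add -ar; stems whose last vowel is 'i' repeat the first consonant+vowel as a prefix; stems whose last vowel is 'e' or 'o' add the prefix be-.
So zozzud → zozzod.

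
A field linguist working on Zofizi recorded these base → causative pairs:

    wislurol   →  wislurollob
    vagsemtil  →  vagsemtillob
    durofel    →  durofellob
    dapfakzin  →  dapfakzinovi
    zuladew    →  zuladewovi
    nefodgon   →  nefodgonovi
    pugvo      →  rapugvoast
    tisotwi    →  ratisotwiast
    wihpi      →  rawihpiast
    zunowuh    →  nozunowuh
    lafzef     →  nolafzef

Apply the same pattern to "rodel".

rodellob

vagsemtil and dapfakzin both have last vowel 'i' yet inflect differently (vagsemtillob, dapfakzinovi), so the last vowel is not what conditions the rule; the final letter is.
"rodel" ends in -l. The stems ending in -l (wislurol → wislurollob, vagsemtil → vagsemtillob, durofel → durofellob) double the final consonant and add -ob.
So rodel → rodellob.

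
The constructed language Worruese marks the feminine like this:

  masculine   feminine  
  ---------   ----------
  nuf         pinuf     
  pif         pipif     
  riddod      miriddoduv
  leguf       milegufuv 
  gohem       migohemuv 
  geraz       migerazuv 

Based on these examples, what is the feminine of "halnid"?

mihalniduv

"halnid" has 2 vowels. The stems with 2 vowels (riddod → miriddoduv, leguf → milegufuv, gohem → migohemuv) add mi- … -uv around the stem.
The other pattern: stems with 1 vowel add the prefix pi-.
So halnid → mihalniduv.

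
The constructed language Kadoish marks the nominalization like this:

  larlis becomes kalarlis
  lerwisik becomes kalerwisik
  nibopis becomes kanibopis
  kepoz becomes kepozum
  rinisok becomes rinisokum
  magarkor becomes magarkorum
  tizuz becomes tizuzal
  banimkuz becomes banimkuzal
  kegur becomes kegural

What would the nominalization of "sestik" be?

lerwisik and rinisok both end in -k yet inflect differently (kalerwisik, rinisokum), so the final letter is not what conditions the rule; the last vowel is.
"sestik" has last vowel 'i'. The stems whose last vowel is 'i' (larlis → kalarlis, lerwisik → kalerwisik, nibopis → kanibopis) add the prefix ka-.
The other patterns: stems whose last vowel is 'o' add -um; stems whose last vowel is 'u' add -al.
So sestik → kasestik.

kasestik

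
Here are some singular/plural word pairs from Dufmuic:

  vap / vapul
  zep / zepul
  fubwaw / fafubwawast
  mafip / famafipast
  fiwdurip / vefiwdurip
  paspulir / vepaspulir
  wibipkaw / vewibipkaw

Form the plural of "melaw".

"melaw" has 2 vowels. The stems with 2 vowels (fubwaw → fafubwawast, mafip → famafipast) add fa- … -ast around the stem.
The other patterns: stems with 1 vowel add -ul; stems with 3 vowels add the prefix ve-.
So melaw → famelawast.

famelawast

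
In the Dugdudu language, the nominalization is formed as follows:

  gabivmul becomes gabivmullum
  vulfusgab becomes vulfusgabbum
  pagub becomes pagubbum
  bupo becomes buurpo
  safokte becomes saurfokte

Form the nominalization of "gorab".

gorabbum

pagub and bupo both have 2 vowels yet inflect differently (pagubbum, buurpo), so the number of vowels is not what conditions the rule; whether the stem ends in a vowel or a consonant is.
"gorab" ends in a consonant. The stems ending in a consonant (gabivmul → gabivmullum, vulfusgab → vulfusgabbum, pagub → pagubbum) double the final consonant and add -um.
The other pattern: stems ending in a vowel insert -ur- after the first vowel.
So gorab → gorabbum.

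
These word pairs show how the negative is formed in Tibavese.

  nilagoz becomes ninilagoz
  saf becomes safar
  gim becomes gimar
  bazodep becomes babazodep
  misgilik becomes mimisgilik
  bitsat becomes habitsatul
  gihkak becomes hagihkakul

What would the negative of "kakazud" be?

kakakazud

gihkak and misgilik both end in -k yet inflect differently (hagihkakul, mimisgilik), so the final letter is not what conditions the rule; the number of vowels is.
"kakazud" has 3 vowels. The stems with 3 vowels (nilagoz → ninilagoz, bazodep → babazodep, misgilik → mimisgilik) repeat the first consonant+vowel as a prefix.
The other patterns: stems with 1 vowel add -ar; stems with 2 vowels add ha- … -ul around the stem.
So kakazud → kakakazud.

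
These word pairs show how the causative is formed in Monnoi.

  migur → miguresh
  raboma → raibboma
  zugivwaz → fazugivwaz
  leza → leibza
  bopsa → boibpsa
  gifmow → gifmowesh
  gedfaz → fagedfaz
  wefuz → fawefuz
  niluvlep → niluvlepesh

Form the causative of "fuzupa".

zugivwaz and bopsa both have last vowel 'a' yet inflect differently (fazugivwaz, boibpsa), so the last vowel is not what conditions the rule; the final letter is.
"fuzupa" ends in -a. The stems ending in -a (bopsa → boibpsa, raboma → raibboma, leza → leibza) insert -ib- after the first vowel.
The other patterns: stems ending in -z add the prefix fa-; stems ending in -p, -r or -w add -esh.
So fuzupa → fuibzupa.

fuibzupa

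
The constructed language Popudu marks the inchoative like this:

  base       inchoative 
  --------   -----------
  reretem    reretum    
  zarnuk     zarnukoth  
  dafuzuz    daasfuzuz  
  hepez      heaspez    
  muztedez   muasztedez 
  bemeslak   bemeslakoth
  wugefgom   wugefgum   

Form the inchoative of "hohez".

reretem and hepez both have last vowel 'e' yet inflect differently (reretum, heaspez), so the last vowel is not what conditions the rule; the final letter is.
"hohez" ends in -z. The stems ending in -z (hepez → heaspez, dafuzuz → daasfuzuz, muztedez → muasztedez) insert -as- after the first vowel.
The other patterns: stems ending in -k add -oth; stems ending in -m change the last vowel to 'u'.
So hohez → hoashez.

hoashez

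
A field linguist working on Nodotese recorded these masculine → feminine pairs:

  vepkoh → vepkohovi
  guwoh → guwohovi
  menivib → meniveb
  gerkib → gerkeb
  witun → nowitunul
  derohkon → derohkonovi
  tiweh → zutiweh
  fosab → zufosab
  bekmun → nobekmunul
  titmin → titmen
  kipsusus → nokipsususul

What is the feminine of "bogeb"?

zubogeb

witun and derohkon both end in -n yet inflect differently (nowitunul, derohkonovi), so the final letter is not what conditions the rule; the last vowel is.
"bogeb" has last vowel 'e'. The one such stem in the data (tiweh → zutiweh) adds the prefix zu-, so the same rule applies.
The other patterns: stems whose last vowel is 'u' add no- … -ul around the stem; stems whose last vowel is 'o' add -ovi; stems whose last vowel is 'i' change the last vowel to 'e'.
So bogeb → zubogeb.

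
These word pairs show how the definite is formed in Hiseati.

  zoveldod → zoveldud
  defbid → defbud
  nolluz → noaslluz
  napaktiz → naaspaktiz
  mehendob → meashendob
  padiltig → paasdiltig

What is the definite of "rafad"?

defbid and napaktiz both have last vowel 'i' yet inflect differently (defbud, naaspaktiz), so the last vowel is not what conditions the rule; the final letter is.
"rafad" ends in -d. The stems ending in -d (zoveldod → zoveldud, defbid → defbud) change the last vowel to 'u'.
So rafad → rafud.

rafud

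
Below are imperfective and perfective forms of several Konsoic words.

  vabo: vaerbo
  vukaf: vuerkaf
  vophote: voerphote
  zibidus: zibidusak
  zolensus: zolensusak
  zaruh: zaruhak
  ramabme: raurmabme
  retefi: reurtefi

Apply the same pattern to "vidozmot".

vierdozmot

vophote and ramabme both end in -e yet inflect differently (voerphote, raurmabme), so the final letter is not what conditions the rule; the first letter is.
"vidozmot" begins with v-. The stems beginning with v- (vabo → vaerbo, vukaf → vuerkaf, vophote → voerphote) insert -er- after the first vowel.
So vidozmot → vierdozmot.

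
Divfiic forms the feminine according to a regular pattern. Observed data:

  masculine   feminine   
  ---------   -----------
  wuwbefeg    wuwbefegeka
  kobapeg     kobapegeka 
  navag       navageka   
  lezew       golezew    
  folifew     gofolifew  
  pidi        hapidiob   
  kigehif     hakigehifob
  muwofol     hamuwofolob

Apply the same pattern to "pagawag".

"pagawag" ends in -g. The stems ending in -g (wuwbefeg → wuwbefegeka, kobapeg → kobapegeka, navag → navageka) add -eka.
The other patterns: stems ending in -w add the prefix go-; stems ending in -f, -i or -l add ha- … -ob around the stem.
So pagawag → pagawageka.

pagawageka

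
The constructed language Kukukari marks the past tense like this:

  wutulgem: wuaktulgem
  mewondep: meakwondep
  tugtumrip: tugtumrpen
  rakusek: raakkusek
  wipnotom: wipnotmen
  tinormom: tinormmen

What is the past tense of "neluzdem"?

wutulgem and tinormom both end in -m yet inflect differently (wuaktulgem, tinormmen), so the final letter is not what conditions the rule; the last vowel is.
"neluzdem" has last vowel 'e'. The stems whose last vowel is 'e' (wutulgem → wuaktulgem, rakusek → raakkusek, mewondep → meakwondep) insert -ak- after the first vowel.
The other pattern: stems whose last vowel is 'i' or 'o' delete the last vowel and add -en.
So neluzdem → neakluzdem.

neakluzdem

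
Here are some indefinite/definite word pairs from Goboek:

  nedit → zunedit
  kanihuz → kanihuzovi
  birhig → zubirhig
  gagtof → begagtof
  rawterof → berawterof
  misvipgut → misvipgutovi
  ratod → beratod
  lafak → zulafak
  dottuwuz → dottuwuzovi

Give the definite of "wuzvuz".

wuzvuzovi

misvipgut and nedit both end in -t yet inflect differently (misvipgutovi, zunedit), so the final letter is not what conditions the rule; the last vowel is.
"wuzvuz" has last vowel 'u'. The stems whose last vowel is 'u' (misvipgut → misvipgutovi, dottuwuz → dottuwuzovi, kanihuz → kanihuzovi) add -ovi.
The other patterns: stems whose last vowel is 'o' add the prefix be-; stems whose last vowel is 'a' or 'i' add the prefix zu-.
So wuzvuz → wuzvuzovi.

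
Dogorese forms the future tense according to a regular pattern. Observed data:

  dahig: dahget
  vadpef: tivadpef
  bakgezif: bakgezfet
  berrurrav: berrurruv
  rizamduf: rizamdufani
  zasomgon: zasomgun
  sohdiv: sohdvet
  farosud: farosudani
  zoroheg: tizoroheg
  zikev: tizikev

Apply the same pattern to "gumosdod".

berrurrav and zikev both end in -v yet inflect differently (berrurruv, tizikev), so the final letter is not what conditions the rule; the last vowel is.
"gumosdod" has last vowel 'o'. The one such stem in the data (zasomgon → zasomgun) changes the last vowel to 'u' (as does berrurrav), so the same rule applies.
So gumosdod → gumosdud.

gumosdud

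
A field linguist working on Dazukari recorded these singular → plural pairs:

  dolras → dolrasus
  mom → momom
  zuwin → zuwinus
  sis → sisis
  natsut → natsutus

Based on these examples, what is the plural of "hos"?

dolras and sis both end in -s yet inflect differently (dolrasus, sisis), so the final letter is not what conditions the rule; the number of vowels is.
"hos" has 1 vowel. The stems with 1 vowel (mom → momom, sis → sisis) repeat the first consonant+vowel as a prefix.
So hos → hohos.

hohos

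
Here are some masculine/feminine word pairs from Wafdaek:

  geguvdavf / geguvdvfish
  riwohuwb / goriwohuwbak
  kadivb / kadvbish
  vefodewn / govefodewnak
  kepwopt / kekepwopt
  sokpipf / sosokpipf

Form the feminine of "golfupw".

"golfupw" has second-to-last letter 'p'. The stems whose second-to-last letter is 'p' (sokpipf → sosokpipf, kepwopt → kekepwopt) repeat the first consonant+vowel as a prefix.
The other patterns: stems whose second-to-last letter is 'w' add go- … -ak around the stem; stems whose second-to-last letter is 'v' delete the last vowel and add -ish.
So golfupw → gogolfupw.

gogolfupw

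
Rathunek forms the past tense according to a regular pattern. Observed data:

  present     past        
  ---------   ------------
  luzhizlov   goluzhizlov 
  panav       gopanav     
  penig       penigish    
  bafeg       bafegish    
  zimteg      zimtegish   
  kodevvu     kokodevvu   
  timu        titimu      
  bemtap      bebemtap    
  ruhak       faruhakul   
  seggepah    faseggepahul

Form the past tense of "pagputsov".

gopagputsov

panav and bemtap both have last vowel 'a' yet inflect differently (gopanav, bebemtap), so the last vowel is not what conditions the rule; the final letter is.
"pagputsov" ends in -v. The stems ending in -v (luzhizlov → goluzhizlov, panav → gopanav) add the prefix go-.
So pagputsov → gopagputsov.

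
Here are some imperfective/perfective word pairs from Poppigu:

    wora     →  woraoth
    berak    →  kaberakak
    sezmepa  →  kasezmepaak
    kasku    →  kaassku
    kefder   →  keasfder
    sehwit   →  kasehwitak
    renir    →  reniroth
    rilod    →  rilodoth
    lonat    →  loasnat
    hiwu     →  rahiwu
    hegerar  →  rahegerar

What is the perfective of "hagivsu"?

renir and hegerar both end in -r yet inflect differently (reniroth, rahegerar), so the final letter is not what conditions the rule; the first letter is.
"hagivsu" begins with h-. The stems beginning with h- (hiwu → rahiwu, hegerar → rahegerar) add the prefix ra-.
The other patterns: stems beginning with r- or w- add -oth; stems beginning with k- or l- insert -as- after the first vowel; stems beginning with b- or s- add ka- … -ak around the stem.
So hagivsu → rahagivsu.

rahagivsu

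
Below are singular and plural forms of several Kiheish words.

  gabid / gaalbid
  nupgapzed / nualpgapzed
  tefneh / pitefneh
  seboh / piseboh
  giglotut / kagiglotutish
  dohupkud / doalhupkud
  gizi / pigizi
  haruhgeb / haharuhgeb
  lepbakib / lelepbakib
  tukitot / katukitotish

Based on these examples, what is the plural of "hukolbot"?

gabid and lepbakib both have last vowel 'i' yet inflect differently (gaalbid, lelepbakib), so the last vowel is not what conditions the rule; the final letter is.
"hukolbot" ends in -t. The stems ending in -t (tukitot → katukitotish, giglotut → kagiglotutish) add ka- … -ish around the stem.
So hukolbot → kahukolbotish.

kahukolbotish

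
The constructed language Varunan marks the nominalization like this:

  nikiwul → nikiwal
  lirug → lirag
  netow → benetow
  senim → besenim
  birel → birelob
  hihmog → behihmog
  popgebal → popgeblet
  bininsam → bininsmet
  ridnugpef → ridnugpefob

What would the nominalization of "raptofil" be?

beraptofil

birel and popgebal both end in -l yet inflect differently (birelob, popgeblet), so the final letter is not what conditions the rule; the last vowel is.
"raptofil" has last vowel 'i'. The one such stem in the data (senim → besenim) adds the prefix be-, so the same rule applies.
The other patterns: stems whose last vowel is 'e' add -ob; stems whose last vowel is 'a' delete the last vowel and add -et; stems whose last vowel is 'u' change the last vowel to 'a'.
So raptofil → beraptofil.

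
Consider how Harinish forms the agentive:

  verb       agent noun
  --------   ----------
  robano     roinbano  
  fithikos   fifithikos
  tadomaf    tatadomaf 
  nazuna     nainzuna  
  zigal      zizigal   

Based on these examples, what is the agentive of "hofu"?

nazuna and tadomaf both have last vowel 'a' yet inflect differently (nainzuna, tatadomaf), so the last vowel is not what conditions the rule; whether the stem ends in a vowel or a consonant is.
"hofu" ends in a vowel. The stems ending in a vowel (nazuna → nainzuna, robano → roinbano) insert -in- after the first vowel.
The other pattern: stems ending in a consonant repeat the first consonant+vowel as a prefix.
So hofu → hoinfu.

hoinfu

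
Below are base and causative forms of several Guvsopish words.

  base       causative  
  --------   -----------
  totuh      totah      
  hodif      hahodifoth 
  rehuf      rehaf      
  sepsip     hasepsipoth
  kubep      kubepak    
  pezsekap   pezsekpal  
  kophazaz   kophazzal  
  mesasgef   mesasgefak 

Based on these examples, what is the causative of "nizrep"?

pezsekap and sepsip both end in -p yet inflect differently (pezsekpal, hasepsipoth), so the final letter is not what conditions the rule; the last vowel is.
"nizrep" has last vowel 'e'. The stems whose last vowel is 'e' (mesasgef → mesasgefak, kubep → kubepak) add -ak.
The other patterns: stems whose last vowel is 'a' delete the last vowel and add -al; stems whose last vowel is 'i' add ha- … -oth around the stem; stems whose last vowel is 'u' change the last vowel to 'a'.
So nizrep → nizrepak.

nizrepak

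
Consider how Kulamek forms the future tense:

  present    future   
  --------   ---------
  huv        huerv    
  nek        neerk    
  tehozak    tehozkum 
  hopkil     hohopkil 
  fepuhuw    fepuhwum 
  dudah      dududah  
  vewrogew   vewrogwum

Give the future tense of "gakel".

gagakel

nek and tehozak both end in -k yet inflect differently (neerk, tehozkum), so the final letter is not what conditions the rule; the number of vowels is.
"gakel" has 2 vowels. The stems with 2 vowels (hopkil → hohopkil, dudah → dududah) repeat the first consonant+vowel as a prefix.
The other patterns: stems with 1 vowel insert -er- after the first vowel; stems with 3 vowels delete the last vowel and add -um.
So gakel → gagakel.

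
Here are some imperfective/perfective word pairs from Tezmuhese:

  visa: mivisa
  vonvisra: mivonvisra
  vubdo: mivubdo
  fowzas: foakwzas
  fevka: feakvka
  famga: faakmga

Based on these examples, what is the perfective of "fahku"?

vonvisra and fevka both end in -a yet inflect differently (mivonvisra, feakvka), so the final letter is not what conditions the rule; the first letter is.
"fahku" begins with f-. The stems beginning with f- (fevka → feakvka, fowzas → foakwzas, famga → faakmga) insert -ak- after the first vowel.
The other pattern: stems beginning with v- add the prefix mi-.
So fahku → faakhku.

faakhku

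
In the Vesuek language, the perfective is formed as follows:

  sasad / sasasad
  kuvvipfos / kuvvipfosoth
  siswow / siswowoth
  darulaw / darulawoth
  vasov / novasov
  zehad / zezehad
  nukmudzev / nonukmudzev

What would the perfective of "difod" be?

didifod

vasov and kuvvipfos both have last vowel 'o' yet inflect differently (novasov, kuvvipfosoth), so the last vowel is not what conditions the rule; the final letter is.
"difod" ends in -d. The stems ending in -d (zehad → zezehad, sasad → sasasad) repeat the first consonant+vowel as a prefix.
So difod → didifod.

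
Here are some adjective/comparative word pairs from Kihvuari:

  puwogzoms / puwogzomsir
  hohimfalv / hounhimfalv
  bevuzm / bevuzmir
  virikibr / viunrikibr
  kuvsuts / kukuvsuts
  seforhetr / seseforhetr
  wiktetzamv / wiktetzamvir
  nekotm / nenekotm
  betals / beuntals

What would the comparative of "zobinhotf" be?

zozobinhotf

betals and puwogzoms both end in -s yet inflect differently (beuntals, puwogzomsir), so the final letter is not what conditions the rule; the second-to-last letter is.
"zobinhotf" has second-to-last letter 't'. The stems whose second-to-last letter is 't' (kuvsuts → kukuvsuts, seforhetr → seseforhetr, nekotm → nenekotm) repeat the first consonant+vowel as a prefix.
The other patterns: stems whose second-to-last letter is 'b' or 'l' insert -un- after the first vowel; stems whose second-to-last letter is 'm' or 'z' add -ir.
So zobinhotf → zozobinhotf.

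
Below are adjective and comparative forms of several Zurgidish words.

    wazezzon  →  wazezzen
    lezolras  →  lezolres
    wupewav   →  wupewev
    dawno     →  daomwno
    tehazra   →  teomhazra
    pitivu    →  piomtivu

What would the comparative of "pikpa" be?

"pikpa" ends in a vowel. The stems ending in a vowel (dawno → daomwno, tehazra → teomhazra, pitivu → piomtivu) insert -om- after the first vowel.
The other pattern: stems ending in a consonant change the last vowel to 'e'.
So pikpa → piomkpa.

piomkpa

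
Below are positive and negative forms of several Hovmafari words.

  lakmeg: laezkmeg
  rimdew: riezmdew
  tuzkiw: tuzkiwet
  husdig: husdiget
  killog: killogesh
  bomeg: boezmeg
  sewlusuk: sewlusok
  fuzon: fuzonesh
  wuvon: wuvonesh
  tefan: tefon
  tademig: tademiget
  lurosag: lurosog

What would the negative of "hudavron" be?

"hudavron" has last vowel 'o'. The stems whose last vowel is 'o' (fuzon → fuzonesh, wuvon → wuvonesh, killog → killogesh) add -esh.
The other patterns: stems whose last vowel is 'i' add -et; stems whose last vowel is 'e' insert -ez- after the first vowel; stems whose last vowel is 'a' or 'u' change the last vowel to 'o'.
So hudavron → hudavronesh.

hudavronesh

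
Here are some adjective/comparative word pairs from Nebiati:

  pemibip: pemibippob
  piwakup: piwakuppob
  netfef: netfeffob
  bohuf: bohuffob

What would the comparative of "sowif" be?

sowiffob

Every pair shown (pemibip → pemibippob, piwakup → piwakuppob, netfef → netfeffob, …) follows the same rule: double the final consonant and add -ob.
So sowif → sowiffob.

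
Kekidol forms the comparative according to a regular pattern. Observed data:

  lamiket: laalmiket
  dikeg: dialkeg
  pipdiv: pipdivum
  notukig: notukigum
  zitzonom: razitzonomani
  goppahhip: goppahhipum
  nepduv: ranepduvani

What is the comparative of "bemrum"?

"bemrum" has last vowel 'u'. The one such stem in the data (nepduv → ranepduvani) adds ra- … -ani around the stem, so the same rule applies.
The other patterns: stems whose last vowel is 'i' add -um; stems whose last vowel is 'e' insert -al- after the first vowel.
So bemrum → rabemrumani.

rabemrumani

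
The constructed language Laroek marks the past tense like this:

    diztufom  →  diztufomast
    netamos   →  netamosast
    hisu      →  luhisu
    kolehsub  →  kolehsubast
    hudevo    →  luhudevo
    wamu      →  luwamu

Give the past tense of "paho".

kolehsub and wamu both have last vowel 'u' yet inflect differently (kolehsubast, luwamu), so the last vowel is not what conditions the rule; whether the stem ends in a vowel or a consonant is.
"paho" ends in a vowel. The stems ending in a vowel (wamu → luwamu, hisu → luhisu, hudevo → luhudevo) add the prefix lu-.
So paho → lupaho.

lupaho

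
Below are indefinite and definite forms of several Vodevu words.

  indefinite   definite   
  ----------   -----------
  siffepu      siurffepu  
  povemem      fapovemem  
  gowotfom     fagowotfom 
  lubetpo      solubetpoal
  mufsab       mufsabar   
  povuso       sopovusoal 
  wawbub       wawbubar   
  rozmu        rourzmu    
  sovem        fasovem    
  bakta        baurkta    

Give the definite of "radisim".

povuso and gowotfom both have last vowel 'o' yet inflect differently (sopovusoal, fagowotfom), so the last vowel is not what conditions the rule; the final letter is.
"radisim" ends in -m. The stems ending in -m (gowotfom → fagowotfom, povemem → fapovemem, sovem → fasovem) add the prefix fa-.
The other patterns: stems ending in -o add so- … -al around the stem; stems ending in -b add -ar; stems ending in -a or -u insert -ur- after the first vowel.
So radisim → faradisim.

faradisim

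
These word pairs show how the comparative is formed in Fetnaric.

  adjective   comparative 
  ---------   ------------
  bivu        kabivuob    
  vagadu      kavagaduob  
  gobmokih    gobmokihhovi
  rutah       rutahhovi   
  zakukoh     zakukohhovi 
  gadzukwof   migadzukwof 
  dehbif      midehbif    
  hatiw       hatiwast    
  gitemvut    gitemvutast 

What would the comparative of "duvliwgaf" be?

zakukoh and gadzukwof both have last vowel 'o' yet inflect differently (zakukohhovi, migadzukwof), so the last vowel is not what conditions the rule; the final letter is.
"duvliwgaf" ends in -f. The stems ending in -f (gadzukwof → migadzukwof, dehbif → midehbif) add the prefix mi-.
So duvliwgaf → miduvliwgaf.

miduvliwgaf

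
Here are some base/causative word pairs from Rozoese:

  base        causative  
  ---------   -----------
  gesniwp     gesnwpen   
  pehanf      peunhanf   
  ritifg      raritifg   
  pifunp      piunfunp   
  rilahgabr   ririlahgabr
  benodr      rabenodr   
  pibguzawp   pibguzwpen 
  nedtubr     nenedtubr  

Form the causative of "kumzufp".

rakumzufp

pibguzawp and pifunp both end in -p yet inflect differently (pibguzwpen, piunfunp), so the final letter is not what conditions the rule; the second-to-last letter is.
"kumzufp" has second-to-last letter 'f'. The one such stem in the data (ritifg → raritifg) adds the prefix ra-, so the same rule applies.
So kumzufp → rakumzufp.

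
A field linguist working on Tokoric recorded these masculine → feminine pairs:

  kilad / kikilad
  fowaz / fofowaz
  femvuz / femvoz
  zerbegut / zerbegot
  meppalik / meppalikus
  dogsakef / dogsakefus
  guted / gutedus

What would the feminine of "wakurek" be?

fowaz and femvuz both end in -z yet inflect differently (fofowaz, femvoz), so the final letter is not what conditions the rule; the last vowel is.
"wakurek" has last vowel 'e'. The stems whose last vowel is 'e' (dogsakef → dogsakefus, guted → gutedus) add -us.
The other patterns: stems whose last vowel is 'a' repeat the first consonant+vowel as a prefix; stems whose last vowel is 'u' change the last vowel to 'o'.
So wakurek → wakurekus.

wakurekus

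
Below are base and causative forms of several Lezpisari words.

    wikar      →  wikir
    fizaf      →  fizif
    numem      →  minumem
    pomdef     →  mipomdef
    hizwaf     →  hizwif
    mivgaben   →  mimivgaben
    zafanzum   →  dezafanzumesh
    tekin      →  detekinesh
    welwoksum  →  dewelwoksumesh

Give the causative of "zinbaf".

pomdef and hizwaf both end in -f yet inflect differently (mipomdef, hizwif), so the final letter is not what conditions the rule; the last vowel is.
"zinbaf" has last vowel 'a'. The stems whose last vowel is 'a' (hizwaf → hizwif, fizaf → fizif, wikar → wikir) change the last vowel to 'i'.
The other patterns: stems whose last vowel is 'e' add the prefix mi-; stems whose last vowel is 'i' or 'u' add de- … -esh around the stem.
So zinbaf → zinbif.

zinbif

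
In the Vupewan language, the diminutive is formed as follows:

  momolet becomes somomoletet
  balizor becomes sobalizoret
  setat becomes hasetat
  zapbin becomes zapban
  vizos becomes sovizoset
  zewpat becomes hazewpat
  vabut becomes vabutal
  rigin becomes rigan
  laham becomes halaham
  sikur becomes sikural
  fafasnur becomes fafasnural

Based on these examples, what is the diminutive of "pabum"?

pabumal

setat and momolet both end in -t yet inflect differently (hasetat, somomoletet), so the final letter is not what conditions the rule; the last vowel is.
"pabum" has last vowel 'u'. The stems whose last vowel is 'u' (fafasnur → fafasnural, vabut → vabutal, sikur → sikural) add -al.
So pabum → pabumal.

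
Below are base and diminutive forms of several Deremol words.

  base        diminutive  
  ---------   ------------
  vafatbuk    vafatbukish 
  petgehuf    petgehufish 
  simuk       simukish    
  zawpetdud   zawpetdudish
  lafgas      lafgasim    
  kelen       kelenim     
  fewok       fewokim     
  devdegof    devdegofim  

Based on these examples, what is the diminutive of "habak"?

habakim

vafatbuk and fewok both end in -k yet inflect differently (vafatbukish, fewokim), so the final letter is not what conditions the rule; the last vowel is.
"habak" has last vowel 'a'. The one such stem in the data (lafgas → lafgasim) adds -im, so the same rule applies.
So habak → habakim.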